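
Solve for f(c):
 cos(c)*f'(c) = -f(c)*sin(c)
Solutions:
 f(c) = C1*cos(c)


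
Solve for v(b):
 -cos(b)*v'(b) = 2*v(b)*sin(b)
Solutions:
 v(b) = C1*cos(b)^2


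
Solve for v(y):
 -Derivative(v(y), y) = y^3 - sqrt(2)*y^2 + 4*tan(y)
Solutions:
 v(y) = C1 - y^4/4 + sqrt(2)*y^3/3 + 4*log(cos(y))


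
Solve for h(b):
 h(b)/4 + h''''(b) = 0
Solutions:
 h(b) = (C1*sin(b/2) + C2*cos(b/2))*exp(-b/2) + (C3*sin(b/2) + C4*cos(b/2))*exp(b/2)


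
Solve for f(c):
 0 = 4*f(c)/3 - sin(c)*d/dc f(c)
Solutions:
 f(c) = C1*(cos(c) - 1)^(2/3)/(cos(c) + 1)^(2/3)


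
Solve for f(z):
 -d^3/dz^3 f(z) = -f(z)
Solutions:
 f(z) = C3*exp(z) + (C1*sin(sqrt(3)*z/2) + C2*cos(sqrt(3)*z/2))*exp(-z/2)


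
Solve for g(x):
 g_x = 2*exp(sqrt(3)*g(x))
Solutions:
 g(x) = sqrt(3)*(2*log(-1/(C1 + 2*x)) - log(3))/6


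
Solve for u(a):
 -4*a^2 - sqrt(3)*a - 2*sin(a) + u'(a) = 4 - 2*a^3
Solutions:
 u(a) = C1 - a^4/2 + 4*a^3/3 + sqrt(3)*a^2/2 + 4*a - 2*cos(a)


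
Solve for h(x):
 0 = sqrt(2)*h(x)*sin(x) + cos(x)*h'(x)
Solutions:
 h(x) = C1*cos(x)^(sqrt(2))


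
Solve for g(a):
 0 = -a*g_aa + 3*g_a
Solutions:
 g(a) = C1 + C2*a^4


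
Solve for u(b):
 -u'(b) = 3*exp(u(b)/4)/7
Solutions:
 u(b) = 4*log(1/(C1 + 3*b)) + 4*log(28)


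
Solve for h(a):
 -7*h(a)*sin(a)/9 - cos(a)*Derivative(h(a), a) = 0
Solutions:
 h(a) = C1*cos(a)^(7/9)


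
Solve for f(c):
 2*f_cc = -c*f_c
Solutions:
 f(c) = C1 + C2*erf(c/2)


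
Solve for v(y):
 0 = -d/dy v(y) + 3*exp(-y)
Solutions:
 v(y) = C1 - 3*exp(-y)


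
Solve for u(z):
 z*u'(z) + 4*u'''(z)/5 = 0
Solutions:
 u(z) = C1 + Integral(C2*airyai(-10^(1/3)*z/2) + C3*airybi(-10^(1/3)*z/2), z)


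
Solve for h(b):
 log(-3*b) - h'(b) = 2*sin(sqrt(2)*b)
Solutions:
 h(b) = C1 + b*log(-b) - b + b*log(3) + sqrt(2)*cos(sqrt(2)*b)


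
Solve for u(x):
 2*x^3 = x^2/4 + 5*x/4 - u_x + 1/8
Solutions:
 u(x) = C1 - x^4/2 + x^3/12 + 5*x^2/8 + x/8


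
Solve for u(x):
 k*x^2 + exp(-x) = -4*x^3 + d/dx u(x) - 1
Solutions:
 u(x) = C1 + k*x^3/3 + x^4 + x - exp(-x)


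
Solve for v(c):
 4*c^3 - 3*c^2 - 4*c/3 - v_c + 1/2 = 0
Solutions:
 v(c) = C1 + c^4 - c^3 - 2*c^2/3 + c/2


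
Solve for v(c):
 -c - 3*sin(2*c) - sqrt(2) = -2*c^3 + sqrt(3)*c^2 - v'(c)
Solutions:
 v(c) = C1 - c^4/2 + sqrt(3)*c^3/3 + c^2/2 + sqrt(2)*c - 3*cos(2*c)/2


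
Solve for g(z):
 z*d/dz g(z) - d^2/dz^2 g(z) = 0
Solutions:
 g(z) = C1 + C2*erfi(sqrt(2)*z/2)


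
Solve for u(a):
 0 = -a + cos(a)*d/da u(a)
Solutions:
 u(a) = C1 + Integral(a/cos(a), a)


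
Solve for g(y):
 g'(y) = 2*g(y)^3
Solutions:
 g(y) = -sqrt(2)*sqrt(-1/(C1 + 2*y))/2
 g(y) = sqrt(2)*sqrt(-1/(C1 + 2*y))/2


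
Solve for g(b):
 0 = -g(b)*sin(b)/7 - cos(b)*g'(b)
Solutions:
 g(b) = C1*cos(b)^(1/7)


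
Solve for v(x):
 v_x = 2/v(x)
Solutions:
 v(x) = -sqrt(C1 + 4*x)
 v(x) = sqrt(C1 + 4*x)


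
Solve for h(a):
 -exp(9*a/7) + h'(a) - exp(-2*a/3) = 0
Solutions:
 h(a) = C1 + 7*exp(9*a/7)/9 - 3*exp(-2*a/3)/2


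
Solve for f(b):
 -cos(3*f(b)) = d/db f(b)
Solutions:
 f(b) = -asin((C1 + exp(6*b))/(C1 - exp(6*b)))/3 + pi/3
 f(b) = asin((C1 + exp(6*b))/(C1 - exp(6*b)))/3


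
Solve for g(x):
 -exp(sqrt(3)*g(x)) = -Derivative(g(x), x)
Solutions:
 g(x) = sqrt(3)*(2*log(-1/(C1 + x)) - log(3))/6


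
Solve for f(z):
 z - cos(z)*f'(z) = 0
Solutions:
 f(z) = C1 + Integral(z/cos(z), z)


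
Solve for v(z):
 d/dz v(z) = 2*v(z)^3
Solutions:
 v(z) = -sqrt(2)*sqrt(-1/(C1 + 2*z))/2
 v(z) = sqrt(2)*sqrt(-1/(C1 + 2*z))/2


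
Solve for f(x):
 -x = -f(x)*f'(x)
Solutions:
 f(x) = -sqrt(C1 + x^2)
 f(x) = sqrt(C1 + x^2)


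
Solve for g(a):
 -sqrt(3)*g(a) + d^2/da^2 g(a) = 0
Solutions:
 g(a) = C1*exp(-3^(1/4)*a) + C2*exp(3^(1/4)*a)


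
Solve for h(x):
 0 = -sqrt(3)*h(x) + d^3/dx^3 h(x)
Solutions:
 h(x) = C3*exp(3^(1/6)*x) + (C1*sin(3^(2/3)*x/2) + C2*cos(3^(2/3)*x/2))*exp(-3^(1/6)*x/2)


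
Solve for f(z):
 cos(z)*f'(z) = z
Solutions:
 f(z) = C1 + Integral(z/cos(z), z)


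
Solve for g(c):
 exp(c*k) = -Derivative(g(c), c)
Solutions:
 g(c) = C1 - exp(c*k)/k


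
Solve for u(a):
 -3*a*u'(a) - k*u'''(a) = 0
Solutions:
 u(a) = C1 + Integral(C2*airyai(3^(1/3)*a*(-1/k)^(1/3)) + C3*airybi(3^(1/3)*a*(-1/k)^(1/3)), a)


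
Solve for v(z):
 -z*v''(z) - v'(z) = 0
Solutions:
 v(z) = C1 + C2*log(z)


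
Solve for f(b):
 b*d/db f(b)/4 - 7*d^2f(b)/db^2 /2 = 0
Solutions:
 f(b) = C1 + C2*erfi(sqrt(7)*b/14)


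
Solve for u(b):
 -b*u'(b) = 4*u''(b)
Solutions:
 u(b) = C1 + C2*erf(sqrt(2)*b/4)


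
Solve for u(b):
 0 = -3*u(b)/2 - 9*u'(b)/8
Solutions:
 u(b) = C1*exp(-4*b/3)


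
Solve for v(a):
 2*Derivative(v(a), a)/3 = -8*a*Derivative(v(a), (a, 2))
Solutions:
 v(a) = C1 + C2*a^(11/12)


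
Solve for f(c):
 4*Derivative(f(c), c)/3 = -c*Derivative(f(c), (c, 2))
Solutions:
 f(c) = C1 + C2/c^(1/3)


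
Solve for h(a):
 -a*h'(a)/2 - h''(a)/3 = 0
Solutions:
 h(a) = C1 + C2*erf(sqrt(3)*a/2)


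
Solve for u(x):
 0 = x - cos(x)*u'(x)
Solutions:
 u(x) = C1 + Integral(x/cos(x), x)


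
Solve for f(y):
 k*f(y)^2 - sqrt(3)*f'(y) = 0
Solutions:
 f(y) = -3/(C1 + sqrt(3)*k*y)


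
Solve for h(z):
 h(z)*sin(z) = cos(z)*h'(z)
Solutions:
 h(z) = C1/cos(z)


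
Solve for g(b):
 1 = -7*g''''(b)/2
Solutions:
 g(b) = C1 + C2*b + C3*b^2 + C4*b^3 - b^4/84


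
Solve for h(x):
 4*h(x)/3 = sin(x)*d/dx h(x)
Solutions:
 h(x) = C1*(cos(x) - 1)^(2/3)/(cos(x) + 1)^(2/3)


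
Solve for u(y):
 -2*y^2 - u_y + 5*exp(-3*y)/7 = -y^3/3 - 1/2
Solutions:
 u(y) = C1 + y^4/12 - 2*y^3/3 + y/2 - 5*exp(-3*y)/21


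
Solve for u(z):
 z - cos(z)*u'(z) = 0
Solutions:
 u(z) = C1 + Integral(z/cos(z), z)


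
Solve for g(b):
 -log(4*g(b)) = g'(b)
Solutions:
 Integral(1/(log(_y) + 2*log(2)), (_y, g(b))) = C1 - b


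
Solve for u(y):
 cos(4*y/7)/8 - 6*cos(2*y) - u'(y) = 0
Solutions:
 u(y) = C1 + 7*sin(4*y/7)/32 - 3*sin(2*y)


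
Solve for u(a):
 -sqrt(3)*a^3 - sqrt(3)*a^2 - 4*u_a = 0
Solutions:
 u(a) = C1 - sqrt(3)*a^4/16 - sqrt(3)*a^3/12


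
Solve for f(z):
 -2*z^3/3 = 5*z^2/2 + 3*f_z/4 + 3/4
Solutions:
 f(z) = C1 - 2*z^4/9 - 10*z^3/9 - z


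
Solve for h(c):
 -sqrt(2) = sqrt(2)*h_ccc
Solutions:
 h(c) = C1 + C2*c + C3*c^2 - c^3/6


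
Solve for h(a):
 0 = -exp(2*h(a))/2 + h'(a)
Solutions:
 h(a) = log(-sqrt(-1/(C1 + a)))
 h(a) = log(-1/(C1 + a))/2


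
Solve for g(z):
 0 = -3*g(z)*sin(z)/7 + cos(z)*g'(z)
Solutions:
 g(z) = C1/cos(z)^(3/7)


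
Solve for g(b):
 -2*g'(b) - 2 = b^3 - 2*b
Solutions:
 g(b) = C1 - b^4/8 + b^2/2 - b


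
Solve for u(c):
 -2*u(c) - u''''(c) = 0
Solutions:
 u(c) = (C1*sin(2^(3/4)*c/2) + C2*cos(2^(3/4)*c/2))*exp(-2^(3/4)*c/2) + (C3*sin(2^(3/4)*c/2) + C4*cos(2^(3/4)*c/2))*exp(2^(3/4)*c/2)


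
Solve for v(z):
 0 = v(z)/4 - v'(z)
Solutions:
 v(z) = C1*exp(z/4)


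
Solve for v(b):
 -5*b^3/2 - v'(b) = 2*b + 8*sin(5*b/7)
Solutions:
 v(b) = C1 - 5*b^4/8 - b^2 + 56*cos(5*b/7)/5


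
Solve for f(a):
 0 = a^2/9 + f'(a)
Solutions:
 f(a) = C1 - a^3/27


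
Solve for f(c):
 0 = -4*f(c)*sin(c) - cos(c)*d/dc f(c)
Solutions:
 f(c) = C1*cos(c)^4


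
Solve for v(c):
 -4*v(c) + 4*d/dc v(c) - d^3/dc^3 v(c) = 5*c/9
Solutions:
 v(c) = C1*exp(6^(1/3)*c*(2*6^(1/3)/(sqrt(33) + 9)^(1/3) + (sqrt(33) + 9)^(1/3))/6)*sin(2^(1/3)*3^(1/6)*c*(-3^(2/3)*(sqrt(33) + 9)^(1/3)/6 + 2^(1/3)/(sqrt(33) + 9)^(1/3))) + C2*exp(6^(1/3)*c*(2*6^(1/3)/(sqrt(33) + 9)^(1/3) + (sqrt(33) + 9)^(1/3))/6)*cos(2^(1/3)*3^(1/6)*c*(-3^(2/3)*(sqrt(33) + 9)^(1/3)/6 + 2^(1/3)/(sqrt(33) + 9)^(1/3))) + C3*exp(-6^(1/3)*c*(2*6^(1/3)/(sqrt(33) + 9)^(1/3) + (sqrt(33) + 9)^(1/3))/3) - 5*c/36 - 5/36


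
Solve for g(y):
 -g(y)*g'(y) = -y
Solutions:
 g(y) = -sqrt(C1 + y^2)
 g(y) = sqrt(C1 + y^2)


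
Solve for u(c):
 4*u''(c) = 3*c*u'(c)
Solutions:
 u(c) = C1 + C2*erfi(sqrt(6)*c/4)


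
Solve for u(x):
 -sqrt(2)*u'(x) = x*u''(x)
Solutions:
 u(x) = C1 + C2*x^(1 - sqrt(2))


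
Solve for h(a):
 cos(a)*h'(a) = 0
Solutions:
 h(a) = C1


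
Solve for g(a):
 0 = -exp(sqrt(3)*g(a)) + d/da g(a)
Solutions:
 g(a) = sqrt(3)*(2*log(-1/(C1 + a)) - log(3))/6


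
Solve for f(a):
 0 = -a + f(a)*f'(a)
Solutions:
 f(a) = -sqrt(C1 + a^2)
 f(a) = sqrt(C1 + a^2)


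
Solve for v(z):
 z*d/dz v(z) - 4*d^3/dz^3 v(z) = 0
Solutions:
 v(z) = C1 + Integral(C2*airyai(2^(1/3)*z/2) + C3*airybi(2^(1/3)*z/2), z)


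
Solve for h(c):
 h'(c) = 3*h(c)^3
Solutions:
 h(c) = -sqrt(2)*sqrt(-1/(C1 + 3*c))/2
 h(c) = sqrt(2)*sqrt(-1/(C1 + 3*c))/2


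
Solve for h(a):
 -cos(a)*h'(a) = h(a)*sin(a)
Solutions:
 h(a) = C1*cos(a)


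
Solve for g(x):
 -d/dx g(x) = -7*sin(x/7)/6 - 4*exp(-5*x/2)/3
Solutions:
 g(x) = C1 - 49*cos(x/7)/6 - 8*exp(-5*x/2)/15


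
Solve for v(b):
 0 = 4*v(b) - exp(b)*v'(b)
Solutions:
 v(b) = C1*exp(-4*exp(-b))


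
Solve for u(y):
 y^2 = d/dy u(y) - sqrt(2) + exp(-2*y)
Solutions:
 u(y) = C1 + y^3/3 + sqrt(2)*y + exp(-2*y)/2


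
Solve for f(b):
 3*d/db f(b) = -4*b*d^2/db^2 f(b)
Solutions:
 f(b) = C1 + C2*b^(1/4)


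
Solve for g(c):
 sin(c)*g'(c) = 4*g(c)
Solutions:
 g(c) = C1*(cos(c)^2 - 2*cos(c) + 1)/(cos(c)^2 + 2*cos(c) + 1)


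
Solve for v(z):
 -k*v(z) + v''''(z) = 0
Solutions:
 v(z) = C1*exp(-k^(1/4)*z) + C2*exp(k^(1/4)*z) + C3*exp(-I*k^(1/4)*z) + C4*exp(I*k^(1/4)*z)


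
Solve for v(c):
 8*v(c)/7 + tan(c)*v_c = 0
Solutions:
 v(c) = C1/sin(c)^(8/7)


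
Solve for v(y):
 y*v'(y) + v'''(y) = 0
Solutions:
 v(y) = C1 + Integral(C2*airyai(-y) + C3*airybi(-y), y)


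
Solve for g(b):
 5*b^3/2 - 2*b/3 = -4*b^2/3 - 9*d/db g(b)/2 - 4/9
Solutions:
 g(b) = C1 - 5*b^4/36 - 8*b^3/81 + 2*b^2/27 - 8*b/81


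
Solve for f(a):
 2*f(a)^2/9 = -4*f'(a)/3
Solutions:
 f(a) = 6/(C1 + a)


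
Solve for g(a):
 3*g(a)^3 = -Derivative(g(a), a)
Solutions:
 g(a) = -sqrt(2)*sqrt(-1/(C1 - 3*a))/2
 g(a) = sqrt(2)*sqrt(-1/(C1 - 3*a))/2


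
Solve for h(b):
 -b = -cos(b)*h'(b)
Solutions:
 h(b) = C1 + Integral(b/cos(b), b)


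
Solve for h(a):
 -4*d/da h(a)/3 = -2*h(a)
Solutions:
 h(a) = C1*exp(3*a/2)


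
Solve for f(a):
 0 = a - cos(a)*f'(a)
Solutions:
 f(a) = C1 + Integral(a/cos(a), a)


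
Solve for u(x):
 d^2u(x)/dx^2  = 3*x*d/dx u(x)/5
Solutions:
 u(x) = C1 + C2*erfi(sqrt(30)*x/10)


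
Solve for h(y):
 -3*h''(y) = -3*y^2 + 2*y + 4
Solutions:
 h(y) = C1 + C2*y + y^4/12 - y^3/9 - 2*y^2/3


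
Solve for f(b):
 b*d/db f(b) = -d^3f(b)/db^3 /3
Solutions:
 f(b) = C1 + Integral(C2*airyai(-3^(1/3)*b) + C3*airybi(-3^(1/3)*b), b)


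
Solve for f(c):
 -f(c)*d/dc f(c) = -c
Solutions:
 f(c) = -sqrt(C1 + c^2)
 f(c) = sqrt(C1 + c^2)


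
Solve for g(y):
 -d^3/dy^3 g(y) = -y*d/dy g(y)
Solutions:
 g(y) = C1 + Integral(C2*airyai(y) + C3*airybi(y), y)


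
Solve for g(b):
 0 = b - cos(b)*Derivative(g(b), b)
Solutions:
 g(b) = C1 + Integral(b/cos(b), b)


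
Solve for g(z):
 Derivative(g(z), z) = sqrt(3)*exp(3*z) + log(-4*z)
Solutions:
 g(z) = C1 + z*log(-z) + z*(-1 + 2*log(2)) + sqrt(3)*exp(3*z)/3


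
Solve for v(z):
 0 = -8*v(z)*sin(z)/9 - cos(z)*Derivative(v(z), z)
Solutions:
 v(z) = C1*cos(z)^(8/9)


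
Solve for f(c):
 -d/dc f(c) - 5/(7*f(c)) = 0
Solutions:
 f(c) = -sqrt(C1 - 70*c)/7
 f(c) = sqrt(C1 - 70*c)/7


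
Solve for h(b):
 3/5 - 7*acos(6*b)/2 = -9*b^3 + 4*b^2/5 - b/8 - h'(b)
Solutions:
 h(b) = C1 - 9*b^4/4 + 4*b^3/15 - b^2/16 + 7*b*acos(6*b)/2 - 3*b/5 - 7*sqrt(1 - 36*b^2)/12


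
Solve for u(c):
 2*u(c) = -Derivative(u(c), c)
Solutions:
 u(c) = C1*exp(-2*c)


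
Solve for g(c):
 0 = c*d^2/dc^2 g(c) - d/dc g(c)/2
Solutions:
 g(c) = C1 + C2*c^(3/2)


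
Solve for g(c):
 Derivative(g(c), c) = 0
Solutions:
 g(c) = C1


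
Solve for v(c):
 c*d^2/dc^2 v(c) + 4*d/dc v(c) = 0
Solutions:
 v(c) = C1 + C2/c^3


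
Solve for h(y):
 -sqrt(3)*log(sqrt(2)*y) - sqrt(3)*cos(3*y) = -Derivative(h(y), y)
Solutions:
 h(y) = C1 + sqrt(3)*y*(log(y) - 1) + sqrt(3)*y*log(2)/2 + sqrt(3)*sin(3*y)/3


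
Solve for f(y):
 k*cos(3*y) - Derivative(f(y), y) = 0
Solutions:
 f(y) = C1 + k*sin(3*y)/3


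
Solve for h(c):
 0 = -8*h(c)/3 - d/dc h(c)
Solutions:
 h(c) = C1*exp(-8*c/3)


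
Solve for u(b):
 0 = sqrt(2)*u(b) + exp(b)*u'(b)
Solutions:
 u(b) = C1*exp(sqrt(2)*exp(-b))


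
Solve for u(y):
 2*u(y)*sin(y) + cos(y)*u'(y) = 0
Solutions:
 u(y) = C1*cos(y)^2


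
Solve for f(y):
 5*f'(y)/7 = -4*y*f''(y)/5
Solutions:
 f(y) = C1 + C2*y^(3/28)


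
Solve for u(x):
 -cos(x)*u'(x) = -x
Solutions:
 u(x) = C1 + Integral(x/cos(x), x)


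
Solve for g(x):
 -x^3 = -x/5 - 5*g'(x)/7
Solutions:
 g(x) = C1 + 7*x^4/20 - 7*x^2/50


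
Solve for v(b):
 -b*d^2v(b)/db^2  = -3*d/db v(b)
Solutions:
 v(b) = C1 + C2*b^4


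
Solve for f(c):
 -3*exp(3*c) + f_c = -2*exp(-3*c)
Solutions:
 f(c) = C1 + exp(3*c) + 2*exp(-3*c)/3


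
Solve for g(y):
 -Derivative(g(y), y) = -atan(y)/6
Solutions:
 g(y) = C1 + y*atan(y)/6 - log(y^2 + 1)/12


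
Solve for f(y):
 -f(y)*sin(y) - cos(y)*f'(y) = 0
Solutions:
 f(y) = C1*cos(y)


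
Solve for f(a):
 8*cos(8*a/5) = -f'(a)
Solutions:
 f(a) = C1 - 5*sin(8*a/5)


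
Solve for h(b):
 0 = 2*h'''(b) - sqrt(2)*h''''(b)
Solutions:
 h(b) = C1 + C2*b + C3*b^2 + C4*exp(sqrt(2)*b)


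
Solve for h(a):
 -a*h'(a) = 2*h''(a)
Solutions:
 h(a) = C1 + C2*erf(a/2)


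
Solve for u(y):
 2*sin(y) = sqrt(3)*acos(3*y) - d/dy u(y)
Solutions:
 u(y) = C1 + sqrt(3)*(y*acos(3*y) - sqrt(1 - 9*y^2)/3) + 2*cos(y)


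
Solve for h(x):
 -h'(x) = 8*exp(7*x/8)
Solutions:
 h(x) = C1 - 64*exp(7*x/8)/7


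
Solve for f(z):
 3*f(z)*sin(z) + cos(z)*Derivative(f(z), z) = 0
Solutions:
 f(z) = C1*cos(z)^3


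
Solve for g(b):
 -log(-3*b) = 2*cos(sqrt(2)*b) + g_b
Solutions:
 g(b) = C1 - b*log(-b) - b*log(3) + b - sqrt(2)*sin(sqrt(2)*b)


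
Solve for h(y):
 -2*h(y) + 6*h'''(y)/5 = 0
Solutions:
 h(y) = C3*exp(3^(2/3)*5^(1/3)*y/3) + (C1*sin(3^(1/6)*5^(1/3)*y/2) + C2*cos(3^(1/6)*5^(1/3)*y/2))*exp(-3^(2/3)*5^(1/3)*y/6)


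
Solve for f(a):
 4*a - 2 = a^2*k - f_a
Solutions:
 f(a) = C1 + a^3*k/3 - 2*a^2 + 2*a


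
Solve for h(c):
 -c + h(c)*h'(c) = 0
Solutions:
 h(c) = -sqrt(C1 + c^2)
 h(c) = sqrt(C1 + c^2)


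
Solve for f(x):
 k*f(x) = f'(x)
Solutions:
 f(x) = C1*exp(k*x)


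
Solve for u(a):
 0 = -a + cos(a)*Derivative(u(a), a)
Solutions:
 u(a) = C1 + Integral(a/cos(a), a)


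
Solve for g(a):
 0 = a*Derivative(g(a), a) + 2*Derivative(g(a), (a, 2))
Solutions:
 g(a) = C1 + C2*erf(a/2)


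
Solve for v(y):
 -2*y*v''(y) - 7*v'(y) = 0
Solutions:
 v(y) = C1 + C2/y^(5/2)


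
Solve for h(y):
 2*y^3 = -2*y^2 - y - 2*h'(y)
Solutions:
 h(y) = C1 - y^4/4 - y^3/3 - y^2/4


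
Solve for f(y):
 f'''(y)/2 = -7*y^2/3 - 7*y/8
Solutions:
 f(y) = C1 + C2*y + C3*y^2 - 7*y^5/90 - 7*y^4/96


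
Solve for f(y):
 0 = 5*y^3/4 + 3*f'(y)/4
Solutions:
 f(y) = C1 - 5*y^4/12


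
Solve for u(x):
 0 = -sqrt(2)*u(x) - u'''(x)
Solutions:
 u(x) = C3*exp(-2^(1/6)*x) + (C1*sin(2^(1/6)*sqrt(3)*x/2) + C2*cos(2^(1/6)*sqrt(3)*x/2))*exp(2^(1/6)*x/2)


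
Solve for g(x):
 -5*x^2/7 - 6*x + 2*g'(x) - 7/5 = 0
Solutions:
 g(x) = C1 + 5*x^3/42 + 3*x^2/2 + 7*x/10


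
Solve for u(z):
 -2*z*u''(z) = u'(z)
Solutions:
 u(z) = C1 + C2*sqrt(z)


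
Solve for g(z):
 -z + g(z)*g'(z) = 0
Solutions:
 g(z) = -sqrt(C1 + z^2)
 g(z) = sqrt(C1 + z^2)


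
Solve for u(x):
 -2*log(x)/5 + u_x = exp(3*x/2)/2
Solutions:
 u(x) = C1 + 2*x*log(x)/5 - 2*x/5 + exp(3*x/2)/3


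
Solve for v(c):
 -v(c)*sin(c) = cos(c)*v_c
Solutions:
 v(c) = C1*cos(c)


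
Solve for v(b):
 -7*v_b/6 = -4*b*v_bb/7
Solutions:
 v(b) = C1 + C2*b^(73/24)


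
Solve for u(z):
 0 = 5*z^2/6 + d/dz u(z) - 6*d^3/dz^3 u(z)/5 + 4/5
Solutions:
 u(z) = C1 + C2*exp(-sqrt(30)*z/6) + C3*exp(sqrt(30)*z/6) - 5*z^3/18 - 14*z/5


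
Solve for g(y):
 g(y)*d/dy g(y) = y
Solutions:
 g(y) = -sqrt(C1 + y^2)
 g(y) = sqrt(C1 + y^2)


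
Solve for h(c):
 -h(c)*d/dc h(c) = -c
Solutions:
 h(c) = -sqrt(C1 + c^2)
 h(c) = sqrt(C1 + c^2)


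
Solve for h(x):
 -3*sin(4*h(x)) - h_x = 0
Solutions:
 h(x) = -acos((-C1 - exp(24*x))/(C1 - exp(24*x)))/4 + pi/2
 h(x) = acos((-C1 - exp(24*x))/(C1 - exp(24*x)))/4


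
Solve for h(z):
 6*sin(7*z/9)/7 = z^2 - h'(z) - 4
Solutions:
 h(z) = C1 + z^3/3 - 4*z + 54*cos(7*z/9)/49


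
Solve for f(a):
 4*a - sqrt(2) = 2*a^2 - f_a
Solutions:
 f(a) = C1 + 2*a^3/3 - 2*a^2 + sqrt(2)*a


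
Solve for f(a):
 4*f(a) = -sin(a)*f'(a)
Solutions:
 f(a) = C1*(cos(a)^2 + 2*cos(a) + 1)/(cos(a)^2 - 2*cos(a) + 1)


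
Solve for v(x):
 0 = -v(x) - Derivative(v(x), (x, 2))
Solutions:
 v(x) = C1*sin(x) + C2*cos(x)


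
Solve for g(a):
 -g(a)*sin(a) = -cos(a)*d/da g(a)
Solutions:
 g(a) = C1/cos(a)


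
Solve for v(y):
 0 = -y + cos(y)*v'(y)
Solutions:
 v(y) = C1 + Integral(y/cos(y), y)


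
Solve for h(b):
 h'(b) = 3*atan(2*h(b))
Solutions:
 Integral(1/atan(2*_y), (_y, h(b))) = C1 + 3*b


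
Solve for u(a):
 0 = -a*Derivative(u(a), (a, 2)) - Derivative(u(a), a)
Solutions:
 u(a) = C1 + C2*log(a)


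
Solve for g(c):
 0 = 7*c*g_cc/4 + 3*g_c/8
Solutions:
 g(c) = C1 + C2*c^(11/14)


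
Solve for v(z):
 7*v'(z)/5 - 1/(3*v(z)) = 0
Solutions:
 v(z) = -sqrt(C1 + 210*z)/21
 v(z) = sqrt(C1 + 210*z)/21


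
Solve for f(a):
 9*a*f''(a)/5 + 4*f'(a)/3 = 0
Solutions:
 f(a) = C1 + C2*a^(7/27)


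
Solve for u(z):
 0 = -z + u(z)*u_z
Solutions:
 u(z) = -sqrt(C1 + z^2)
 u(z) = sqrt(C1 + z^2)


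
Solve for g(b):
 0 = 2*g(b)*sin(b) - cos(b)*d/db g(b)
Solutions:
 g(b) = C1/cos(b)^2


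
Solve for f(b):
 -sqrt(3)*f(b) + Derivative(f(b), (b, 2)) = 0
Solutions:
 f(b) = C1*exp(-3^(1/4)*b) + C2*exp(3^(1/4)*b)


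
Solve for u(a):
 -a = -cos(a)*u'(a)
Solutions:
 u(a) = C1 + Integral(a/cos(a), a)


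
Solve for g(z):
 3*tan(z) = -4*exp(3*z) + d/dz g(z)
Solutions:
 g(z) = C1 + 4*exp(3*z)/3 - 3*log(cos(z))


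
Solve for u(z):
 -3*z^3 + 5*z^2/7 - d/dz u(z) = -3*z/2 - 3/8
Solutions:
 u(z) = C1 - 3*z^4/4 + 5*z^3/21 + 3*z^2/4 + 3*z/8


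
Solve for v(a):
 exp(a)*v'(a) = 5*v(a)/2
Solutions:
 v(a) = C1*exp(-5*exp(-a)/2)


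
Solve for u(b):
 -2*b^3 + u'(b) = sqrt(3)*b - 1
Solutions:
 u(b) = C1 + b^4/2 + sqrt(3)*b^2/2 - b


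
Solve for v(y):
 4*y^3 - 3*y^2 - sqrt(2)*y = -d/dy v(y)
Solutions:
 v(y) = C1 - y^4 + y^3 + sqrt(2)*y^2/2


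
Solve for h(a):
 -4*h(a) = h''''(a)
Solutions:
 h(a) = (C1*sin(a) + C2*cos(a))*exp(-a) + (C3*sin(a) + C4*cos(a))*exp(a)


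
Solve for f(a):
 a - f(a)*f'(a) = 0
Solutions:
 f(a) = -sqrt(C1 + a^2)
 f(a) = sqrt(C1 + a^2)


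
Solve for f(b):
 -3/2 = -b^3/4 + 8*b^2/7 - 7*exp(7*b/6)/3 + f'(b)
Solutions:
 f(b) = C1 + b^4/16 - 8*b^3/21 - 3*b/2 + 2*exp(7*b/6)


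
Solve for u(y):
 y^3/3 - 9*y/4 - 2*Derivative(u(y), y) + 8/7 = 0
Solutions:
 u(y) = C1 + y^4/24 - 9*y^2/16 + 4*y/7


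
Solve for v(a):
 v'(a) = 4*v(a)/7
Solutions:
 v(a) = C1*exp(4*a/7)


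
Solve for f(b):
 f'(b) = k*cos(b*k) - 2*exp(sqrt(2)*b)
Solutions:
 f(b) = C1 - sqrt(2)*exp(sqrt(2)*b) + sin(b*k)


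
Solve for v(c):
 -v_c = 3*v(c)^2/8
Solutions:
 v(c) = 8/(C1 + 3*c)


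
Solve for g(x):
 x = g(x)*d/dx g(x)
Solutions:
 g(x) = -sqrt(C1 + x^2)
 g(x) = sqrt(C1 + x^2)


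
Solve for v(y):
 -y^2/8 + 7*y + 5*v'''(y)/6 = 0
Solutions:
 v(y) = C1 + C2*y + C3*y^2 + y^5/400 - 7*y^4/20


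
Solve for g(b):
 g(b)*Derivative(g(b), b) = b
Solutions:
 g(b) = -sqrt(C1 + b^2)
 g(b) = sqrt(C1 + b^2)


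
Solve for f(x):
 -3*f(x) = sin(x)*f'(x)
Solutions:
 f(x) = C1*(cos(x) + 1)^(3/2)/(cos(x) - 1)^(3/2)


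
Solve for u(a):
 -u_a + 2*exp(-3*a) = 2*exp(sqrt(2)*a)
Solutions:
 u(a) = C1 - sqrt(2)*exp(sqrt(2)*a) - 2*exp(-3*a)/3


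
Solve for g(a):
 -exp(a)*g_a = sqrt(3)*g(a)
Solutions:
 g(a) = C1*exp(sqrt(3)*exp(-a))


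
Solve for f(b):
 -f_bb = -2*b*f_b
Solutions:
 f(b) = C1 + C2*erfi(b)


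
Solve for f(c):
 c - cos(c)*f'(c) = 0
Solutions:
 f(c) = C1 + Integral(c/cos(c), c)


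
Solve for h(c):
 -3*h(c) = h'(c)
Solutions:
 h(c) = C1*exp(-3*c)


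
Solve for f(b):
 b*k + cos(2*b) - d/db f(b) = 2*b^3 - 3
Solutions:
 f(b) = C1 - b^4/2 + b^2*k/2 + 3*b + sin(2*b)/2


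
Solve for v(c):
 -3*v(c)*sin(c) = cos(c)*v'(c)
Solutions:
 v(c) = C1*cos(c)^3


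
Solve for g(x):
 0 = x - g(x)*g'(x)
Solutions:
 g(x) = -sqrt(C1 + x^2)
 g(x) = sqrt(C1 + x^2)


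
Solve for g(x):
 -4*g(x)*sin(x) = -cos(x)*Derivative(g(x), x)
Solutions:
 g(x) = C1/cos(x)^4


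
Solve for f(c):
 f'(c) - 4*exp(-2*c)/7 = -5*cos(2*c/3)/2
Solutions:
 f(c) = C1 - 15*sin(2*c/3)/4 - 2*exp(-2*c)/7


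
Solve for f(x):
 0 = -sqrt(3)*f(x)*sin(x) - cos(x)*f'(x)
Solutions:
 f(x) = C1*cos(x)^(sqrt(3))


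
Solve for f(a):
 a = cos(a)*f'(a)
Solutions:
 f(a) = C1 + Integral(a/cos(a), a)


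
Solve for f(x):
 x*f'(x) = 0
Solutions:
 f(x) = C1


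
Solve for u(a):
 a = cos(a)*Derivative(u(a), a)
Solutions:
 u(a) = C1 + Integral(a/cos(a), a)


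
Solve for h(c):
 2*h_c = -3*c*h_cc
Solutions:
 h(c) = C1 + C2*c^(1/3)


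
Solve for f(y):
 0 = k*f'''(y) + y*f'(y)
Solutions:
 f(y) = C1 + Integral(C2*airyai(y*(-1/k)^(1/3)) + C3*airybi(y*(-1/k)^(1/3)), y)


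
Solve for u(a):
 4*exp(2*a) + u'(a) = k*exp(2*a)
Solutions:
 u(a) = C1 + k*exp(2*a)/2 - 2*exp(2*a)


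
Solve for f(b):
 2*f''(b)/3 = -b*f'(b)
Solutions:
 f(b) = C1 + C2*erf(sqrt(3)*b/2)


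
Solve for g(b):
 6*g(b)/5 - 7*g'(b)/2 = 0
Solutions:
 g(b) = C1*exp(12*b/35)


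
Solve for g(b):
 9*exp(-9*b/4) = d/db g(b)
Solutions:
 g(b) = C1 - 4*exp(-9*b/4)


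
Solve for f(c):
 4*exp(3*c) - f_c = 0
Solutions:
 f(c) = C1 + 4*exp(3*c)/3


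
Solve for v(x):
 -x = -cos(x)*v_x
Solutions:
 v(x) = C1 + Integral(x/cos(x), x)


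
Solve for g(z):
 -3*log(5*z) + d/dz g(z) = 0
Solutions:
 g(z) = C1 + 3*z*log(z) - 3*z + z*log(125)


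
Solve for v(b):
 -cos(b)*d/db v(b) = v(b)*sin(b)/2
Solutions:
 v(b) = C1*sqrt(cos(b))


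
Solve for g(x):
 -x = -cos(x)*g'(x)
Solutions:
 g(x) = C1 + Integral(x/cos(x), x)


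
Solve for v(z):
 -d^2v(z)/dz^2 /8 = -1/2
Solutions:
 v(z) = C1 + C2*z + 2*z^2


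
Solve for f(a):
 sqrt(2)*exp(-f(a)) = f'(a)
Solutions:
 f(a) = log(C1 + sqrt(2)*a)


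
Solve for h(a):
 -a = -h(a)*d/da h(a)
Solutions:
 h(a) = -sqrt(C1 + a^2)
 h(a) = sqrt(C1 + a^2)


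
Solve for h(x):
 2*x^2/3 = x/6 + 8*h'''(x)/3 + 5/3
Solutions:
 h(x) = C1 + C2*x + C3*x^2 + x^5/240 - x^4/384 - 5*x^3/48


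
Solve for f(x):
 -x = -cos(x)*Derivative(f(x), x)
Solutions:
 f(x) = C1 + Integral(x/cos(x), x)


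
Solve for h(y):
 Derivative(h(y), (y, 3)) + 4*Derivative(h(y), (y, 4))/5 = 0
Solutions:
 h(y) = C1 + C2*y + C3*y^2 + C4*exp(-5*y/4)


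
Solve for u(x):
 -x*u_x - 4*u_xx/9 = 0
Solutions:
 u(x) = C1 + C2*erf(3*sqrt(2)*x/4)


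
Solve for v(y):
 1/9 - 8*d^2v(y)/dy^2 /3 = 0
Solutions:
 v(y) = C1 + C2*y + y^2/48


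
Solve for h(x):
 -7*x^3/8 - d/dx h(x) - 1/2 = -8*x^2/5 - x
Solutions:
 h(x) = C1 - 7*x^4/32 + 8*x^3/15 + x^2/2 - x/2


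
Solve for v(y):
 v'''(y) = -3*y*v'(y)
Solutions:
 v(y) = C1 + Integral(C2*airyai(-3^(1/3)*y) + C3*airybi(-3^(1/3)*y), y)


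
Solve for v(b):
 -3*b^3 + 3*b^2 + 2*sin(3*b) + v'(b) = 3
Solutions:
 v(b) = C1 + 3*b^4/4 - b^3 + 3*b + 2*cos(3*b)/3


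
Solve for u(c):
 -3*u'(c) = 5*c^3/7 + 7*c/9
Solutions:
 u(c) = C1 - 5*c^4/84 - 7*c^2/54


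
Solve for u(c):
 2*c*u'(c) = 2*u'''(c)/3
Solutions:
 u(c) = C1 + Integral(C2*airyai(3^(1/3)*c) + C3*airybi(3^(1/3)*c), c)


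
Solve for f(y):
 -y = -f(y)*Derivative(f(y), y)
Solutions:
 f(y) = -sqrt(C1 + y^2)
 f(y) = sqrt(C1 + y^2)


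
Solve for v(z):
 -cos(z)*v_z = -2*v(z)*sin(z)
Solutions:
 v(z) = C1/cos(z)^2


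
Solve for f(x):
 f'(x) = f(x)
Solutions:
 f(x) = C1*exp(x)


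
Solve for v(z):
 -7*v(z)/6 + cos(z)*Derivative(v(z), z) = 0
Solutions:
 v(z) = C1*(sin(z) + 1)^(7/12)/(sin(z) - 1)^(7/12)


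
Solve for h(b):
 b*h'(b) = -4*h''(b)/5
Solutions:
 h(b) = C1 + C2*erf(sqrt(10)*b/4)


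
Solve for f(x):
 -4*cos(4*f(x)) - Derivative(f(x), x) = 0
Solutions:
 f(x) = -asin((C1 + exp(32*x))/(C1 - exp(32*x)))/4 + pi/4
 f(x) = asin((C1 + exp(32*x))/(C1 - exp(32*x)))/4


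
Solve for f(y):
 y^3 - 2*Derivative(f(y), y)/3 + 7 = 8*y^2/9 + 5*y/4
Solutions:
 f(y) = C1 + 3*y^4/8 - 4*y^3/9 - 15*y^2/16 + 21*y/2


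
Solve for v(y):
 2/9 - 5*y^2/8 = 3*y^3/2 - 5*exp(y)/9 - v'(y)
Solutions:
 v(y) = C1 + 3*y^4/8 + 5*y^3/24 - 2*y/9 - 5*exp(y)/9


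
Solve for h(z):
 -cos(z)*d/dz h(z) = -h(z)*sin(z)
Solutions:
 h(z) = C1/cos(z)


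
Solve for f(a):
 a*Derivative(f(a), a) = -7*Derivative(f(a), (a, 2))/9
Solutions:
 f(a) = C1 + C2*erf(3*sqrt(14)*a/14)


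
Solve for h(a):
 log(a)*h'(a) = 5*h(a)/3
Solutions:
 h(a) = C1*exp(5*li(a)/3)


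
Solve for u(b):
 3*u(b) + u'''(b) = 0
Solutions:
 u(b) = C3*exp(-3^(1/3)*b) + (C1*sin(3^(5/6)*b/2) + C2*cos(3^(5/6)*b/2))*exp(3^(1/3)*b/2)


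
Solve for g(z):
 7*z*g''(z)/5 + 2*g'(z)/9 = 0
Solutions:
 g(z) = C1 + C2*z^(53/63)


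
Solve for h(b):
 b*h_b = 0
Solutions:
 h(b) = C1


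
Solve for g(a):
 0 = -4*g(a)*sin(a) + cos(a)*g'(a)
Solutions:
 g(a) = C1/cos(a)^4


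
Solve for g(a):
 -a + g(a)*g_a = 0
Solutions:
 g(a) = -sqrt(C1 + a^2)
 g(a) = sqrt(C1 + a^2)


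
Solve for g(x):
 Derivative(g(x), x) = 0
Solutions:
 g(x) = C1


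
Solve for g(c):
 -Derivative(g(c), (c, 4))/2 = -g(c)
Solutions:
 g(c) = C1*exp(-2^(1/4)*c) + C2*exp(2^(1/4)*c) + C3*sin(2^(1/4)*c) + C4*cos(2^(1/4)*c)


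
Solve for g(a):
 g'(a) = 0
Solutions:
 g(a) = C1


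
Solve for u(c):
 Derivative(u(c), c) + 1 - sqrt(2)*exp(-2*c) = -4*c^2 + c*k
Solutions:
 u(c) = C1 - 4*c^3/3 + c^2*k/2 - c - sqrt(2)*exp(-2*c)/2


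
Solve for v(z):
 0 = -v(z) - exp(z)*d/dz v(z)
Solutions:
 v(z) = C1*exp(exp(-z))


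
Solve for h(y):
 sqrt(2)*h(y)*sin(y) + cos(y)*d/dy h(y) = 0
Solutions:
 h(y) = C1*cos(y)^(sqrt(2))


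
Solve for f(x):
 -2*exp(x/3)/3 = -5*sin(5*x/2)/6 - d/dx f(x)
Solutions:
 f(x) = C1 + 2*exp(x/3) + cos(5*x/2)/3


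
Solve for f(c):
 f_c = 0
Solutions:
 f(c) = C1


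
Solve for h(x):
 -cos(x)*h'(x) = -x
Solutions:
 h(x) = C1 + Integral(x/cos(x), x)


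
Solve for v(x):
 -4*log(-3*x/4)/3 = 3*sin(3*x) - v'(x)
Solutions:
 v(x) = C1 + 4*x*log(-x)/3 - 3*x*log(2) - 4*x/3 + x*log(6)/3 + x*log(3) - cos(3*x)


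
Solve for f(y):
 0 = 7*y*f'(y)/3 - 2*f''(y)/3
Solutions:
 f(y) = C1 + C2*erfi(sqrt(7)*y/2)


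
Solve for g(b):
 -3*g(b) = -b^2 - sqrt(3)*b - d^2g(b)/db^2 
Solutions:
 g(b) = C1*exp(-sqrt(3)*b) + C2*exp(sqrt(3)*b) + b^2/3 + sqrt(3)*b/3 + 2/9


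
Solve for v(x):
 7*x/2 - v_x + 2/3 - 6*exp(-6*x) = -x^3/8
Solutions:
 v(x) = C1 + x^4/32 + 7*x^2/4 + 2*x/3 + exp(-6*x)


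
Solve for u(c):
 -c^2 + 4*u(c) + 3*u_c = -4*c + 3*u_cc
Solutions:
 u(c) = C1*exp(c*(3 - sqrt(57))/6) + C2*exp(c*(3 + sqrt(57))/6) + c^2/4 - 11*c/8 + 45/32


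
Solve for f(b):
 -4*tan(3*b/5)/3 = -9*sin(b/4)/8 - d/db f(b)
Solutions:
 f(b) = C1 - 20*log(cos(3*b/5))/9 + 9*cos(b/4)/2


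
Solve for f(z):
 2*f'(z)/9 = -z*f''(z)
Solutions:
 f(z) = C1 + C2*z^(7/9)


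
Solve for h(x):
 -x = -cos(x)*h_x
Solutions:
 h(x) = C1 + Integral(x/cos(x), x)


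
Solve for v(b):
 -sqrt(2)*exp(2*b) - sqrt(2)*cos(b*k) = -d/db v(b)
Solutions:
 v(b) = C1 + sqrt(2)*exp(2*b)/2 + sqrt(2)*sin(b*k)/k


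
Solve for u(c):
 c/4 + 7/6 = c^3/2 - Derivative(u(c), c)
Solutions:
 u(c) = C1 + c^4/8 - c^2/8 - 7*c/6


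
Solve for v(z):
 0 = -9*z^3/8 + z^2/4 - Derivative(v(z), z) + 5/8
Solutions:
 v(z) = C1 - 9*z^4/32 + z^3/12 + 5*z/8


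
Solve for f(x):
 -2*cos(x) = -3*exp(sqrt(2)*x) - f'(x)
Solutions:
 f(x) = C1 - 3*sqrt(2)*exp(sqrt(2)*x)/2 + 2*sin(x)


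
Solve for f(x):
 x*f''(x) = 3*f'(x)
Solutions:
 f(x) = C1 + C2*x^4


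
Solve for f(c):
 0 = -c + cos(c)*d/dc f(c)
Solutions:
 f(c) = C1 + Integral(c/cos(c), c)


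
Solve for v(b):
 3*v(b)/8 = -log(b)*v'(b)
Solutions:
 v(b) = C1*exp(-3*li(b)/8)


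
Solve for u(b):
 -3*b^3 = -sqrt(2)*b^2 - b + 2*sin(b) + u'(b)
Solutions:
 u(b) = C1 - 3*b^4/4 + sqrt(2)*b^3/3 + b^2/2 + 2*cos(b)


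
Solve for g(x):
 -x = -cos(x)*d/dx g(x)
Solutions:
 g(x) = C1 + Integral(x/cos(x), x)


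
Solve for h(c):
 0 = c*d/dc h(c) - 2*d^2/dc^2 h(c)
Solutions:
 h(c) = C1 + C2*erfi(c/2)


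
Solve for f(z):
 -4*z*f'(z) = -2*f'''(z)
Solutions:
 f(z) = C1 + Integral(C2*airyai(2^(1/3)*z) + C3*airybi(2^(1/3)*z), z)


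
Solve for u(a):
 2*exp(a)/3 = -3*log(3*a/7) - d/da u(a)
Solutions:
 u(a) = C1 - 3*a*log(a) + 3*a*(-log(3) + 1 + log(7)) - 2*exp(a)/3


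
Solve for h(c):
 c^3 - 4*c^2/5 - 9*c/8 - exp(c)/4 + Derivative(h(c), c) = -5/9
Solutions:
 h(c) = C1 - c^4/4 + 4*c^3/15 + 9*c^2/16 - 5*c/9 + exp(c)/4


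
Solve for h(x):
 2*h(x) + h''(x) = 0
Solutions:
 h(x) = C1*sin(sqrt(2)*x) + C2*cos(sqrt(2)*x)


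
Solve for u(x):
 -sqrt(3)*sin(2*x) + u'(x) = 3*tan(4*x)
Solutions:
 u(x) = C1 - 3*log(cos(4*x))/4 - sqrt(3)*cos(2*x)/2


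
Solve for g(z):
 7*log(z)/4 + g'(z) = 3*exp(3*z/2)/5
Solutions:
 g(z) = C1 - 7*z*log(z)/4 + 7*z/4 + 2*exp(3*z/2)/5


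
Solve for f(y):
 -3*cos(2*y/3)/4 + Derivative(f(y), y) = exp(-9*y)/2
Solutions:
 f(y) = C1 + 9*sin(2*y/3)/8 - exp(-9*y)/18


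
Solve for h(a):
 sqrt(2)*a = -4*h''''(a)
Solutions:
 h(a) = C1 + C2*a + C3*a^2 + C4*a^3 - sqrt(2)*a^5/480


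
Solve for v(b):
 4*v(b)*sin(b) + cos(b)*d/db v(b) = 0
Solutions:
 v(b) = C1*cos(b)^4


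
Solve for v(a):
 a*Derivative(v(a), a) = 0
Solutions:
 v(a) = C1


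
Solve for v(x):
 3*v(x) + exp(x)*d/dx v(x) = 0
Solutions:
 v(x) = C1*exp(3*exp(-x))


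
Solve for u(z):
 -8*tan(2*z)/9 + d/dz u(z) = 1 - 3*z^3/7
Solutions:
 u(z) = C1 - 3*z^4/28 + z - 4*log(cos(2*z))/9


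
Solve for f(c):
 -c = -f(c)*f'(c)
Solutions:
 f(c) = -sqrt(C1 + c^2)
 f(c) = sqrt(C1 + c^2)


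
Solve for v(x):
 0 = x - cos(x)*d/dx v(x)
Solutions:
 v(x) = C1 + Integral(x/cos(x), x)


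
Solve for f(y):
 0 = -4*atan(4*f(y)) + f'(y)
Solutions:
 Integral(1/atan(4*_y), (_y, f(y))) = C1 + 4*y


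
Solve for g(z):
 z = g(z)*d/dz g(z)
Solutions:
 g(z) = -sqrt(C1 + z^2)
 g(z) = sqrt(C1 + z^2)


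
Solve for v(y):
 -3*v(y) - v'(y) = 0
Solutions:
 v(y) = C1*exp(-3*y)


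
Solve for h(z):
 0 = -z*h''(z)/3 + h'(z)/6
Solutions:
 h(z) = C1 + C2*z^(3/2)


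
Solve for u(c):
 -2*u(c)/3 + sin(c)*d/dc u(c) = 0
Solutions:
 u(c) = C1*(cos(c) - 1)^(1/3)/(cos(c) + 1)^(1/3)


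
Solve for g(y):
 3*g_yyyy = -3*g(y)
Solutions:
 g(y) = (C1*sin(sqrt(2)*y/2) + C2*cos(sqrt(2)*y/2))*exp(-sqrt(2)*y/2) + (C3*sin(sqrt(2)*y/2) + C4*cos(sqrt(2)*y/2))*exp(sqrt(2)*y/2)


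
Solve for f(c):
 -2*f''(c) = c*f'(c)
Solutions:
 f(c) = C1 + C2*erf(c/2)


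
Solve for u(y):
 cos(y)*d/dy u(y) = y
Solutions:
 u(y) = C1 + Integral(y/cos(y), y)


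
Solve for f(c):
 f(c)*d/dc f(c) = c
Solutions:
 f(c) = -sqrt(C1 + c^2)
 f(c) = sqrt(C1 + c^2)


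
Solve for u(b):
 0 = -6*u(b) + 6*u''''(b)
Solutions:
 u(b) = C1*exp(-b) + C2*exp(b) + C3*sin(b) + C4*cos(b)


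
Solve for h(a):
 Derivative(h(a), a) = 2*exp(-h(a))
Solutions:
 h(a) = log(C1 + 2*a)


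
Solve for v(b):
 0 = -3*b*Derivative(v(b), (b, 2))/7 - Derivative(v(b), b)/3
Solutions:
 v(b) = C1 + C2*b^(2/9)


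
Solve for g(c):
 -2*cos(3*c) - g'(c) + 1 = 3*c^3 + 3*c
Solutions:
 g(c) = C1 - 3*c^4/4 - 3*c^2/2 + c - 2*sin(3*c)/3


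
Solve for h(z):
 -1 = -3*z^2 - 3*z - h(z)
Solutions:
 h(z) = -3*z^2 - 3*z + 1


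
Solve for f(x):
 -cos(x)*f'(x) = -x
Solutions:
 f(x) = C1 + Integral(x/cos(x), x)


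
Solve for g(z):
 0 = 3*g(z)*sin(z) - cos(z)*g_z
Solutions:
 g(z) = C1/cos(z)^3


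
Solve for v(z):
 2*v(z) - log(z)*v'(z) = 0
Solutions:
 v(z) = C1*exp(2*li(z))


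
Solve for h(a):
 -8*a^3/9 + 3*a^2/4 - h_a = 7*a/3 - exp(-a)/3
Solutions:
 h(a) = C1 - 2*a^4/9 + a^3/4 - 7*a^2/6 - exp(-a)/3


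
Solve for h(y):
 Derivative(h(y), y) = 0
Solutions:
 h(y) = C1


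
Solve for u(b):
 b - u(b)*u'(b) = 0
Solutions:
 u(b) = -sqrt(C1 + b^2)
 u(b) = sqrt(C1 + b^2)


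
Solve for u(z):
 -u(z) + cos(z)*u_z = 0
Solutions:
 u(z) = C1*sqrt(sin(z) + 1)/sqrt(sin(z) - 1)


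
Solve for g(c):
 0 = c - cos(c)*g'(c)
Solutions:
 g(c) = C1 + Integral(c/cos(c), c)


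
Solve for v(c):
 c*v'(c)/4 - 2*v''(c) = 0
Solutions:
 v(c) = C1 + C2*erfi(c/4)


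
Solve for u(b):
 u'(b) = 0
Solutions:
 u(b) = C1


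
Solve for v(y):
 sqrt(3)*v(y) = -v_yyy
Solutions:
 v(y) = C3*exp(-3^(1/6)*y) + (C1*sin(3^(2/3)*y/2) + C2*cos(3^(2/3)*y/2))*exp(3^(1/6)*y/2)


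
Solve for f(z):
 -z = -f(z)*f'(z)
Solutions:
 f(z) = -sqrt(C1 + z^2)
 f(z) = sqrt(C1 + z^2)


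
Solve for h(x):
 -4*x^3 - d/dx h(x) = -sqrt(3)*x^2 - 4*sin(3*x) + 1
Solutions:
 h(x) = C1 - x^4 + sqrt(3)*x^3/3 - x - 4*cos(3*x)/3


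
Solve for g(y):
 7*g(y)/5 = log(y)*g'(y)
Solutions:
 g(y) = C1*exp(7*li(y)/5)


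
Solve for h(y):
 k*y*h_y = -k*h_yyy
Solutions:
 h(y) = C1 + Integral(C2*airyai(-y) + C3*airybi(-y), y)


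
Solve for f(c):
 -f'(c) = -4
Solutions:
 f(c) = C1 + 4*c


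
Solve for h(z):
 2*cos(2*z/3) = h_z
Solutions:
 h(z) = C1 + 3*sin(2*z/3)


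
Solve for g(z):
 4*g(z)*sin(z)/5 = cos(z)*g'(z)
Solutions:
 g(z) = C1/cos(z)^(4/5)


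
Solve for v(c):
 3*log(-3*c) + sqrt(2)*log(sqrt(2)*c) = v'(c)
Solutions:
 v(c) = C1 + c*(sqrt(2) + 3)*log(c) + c*(-3 - sqrt(2) + sqrt(2)*log(2)/2 + 3*log(3) + 3*I*pi)


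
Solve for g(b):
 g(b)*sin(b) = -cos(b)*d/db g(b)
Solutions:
 g(b) = C1*cos(b)


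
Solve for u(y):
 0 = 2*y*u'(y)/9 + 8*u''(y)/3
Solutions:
 u(y) = C1 + C2*erf(sqrt(6)*y/12)


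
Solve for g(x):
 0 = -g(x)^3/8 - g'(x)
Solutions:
 g(x) = -2*sqrt(-1/(C1 - x))
 g(x) = 2*sqrt(-1/(C1 - x))


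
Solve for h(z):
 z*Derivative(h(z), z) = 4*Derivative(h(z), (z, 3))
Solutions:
 h(z) = C1 + Integral(C2*airyai(2^(1/3)*z/2) + C3*airybi(2^(1/3)*z/2), z)


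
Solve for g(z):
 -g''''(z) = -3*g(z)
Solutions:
 g(z) = C1*exp(-3^(1/4)*z) + C2*exp(3^(1/4)*z) + C3*sin(3^(1/4)*z) + C4*cos(3^(1/4)*z)


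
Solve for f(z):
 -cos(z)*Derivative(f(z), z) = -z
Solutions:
 f(z) = C1 + Integral(z/cos(z), z)


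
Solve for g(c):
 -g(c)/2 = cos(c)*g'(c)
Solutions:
 g(c) = C1*(sin(c) - 1)^(1/4)/(sin(c) + 1)^(1/4)


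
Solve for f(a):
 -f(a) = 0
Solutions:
 f(a) = 0


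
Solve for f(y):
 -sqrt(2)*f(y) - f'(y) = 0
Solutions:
 f(y) = C1*exp(-sqrt(2)*y)


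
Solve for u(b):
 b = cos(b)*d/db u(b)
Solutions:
 u(b) = C1 + Integral(b/cos(b), b)


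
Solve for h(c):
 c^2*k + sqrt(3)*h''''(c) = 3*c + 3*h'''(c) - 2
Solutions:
 h(c) = C1 + C2*c + C3*c^2 + C4*exp(sqrt(3)*c) + c^5*k/180 + c^4*(2*sqrt(3)*k - 9)/216 + c^3*(2*k - 3*sqrt(3) + 6)/54


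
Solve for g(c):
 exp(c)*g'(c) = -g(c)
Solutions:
 g(c) = C1*exp(exp(-c))


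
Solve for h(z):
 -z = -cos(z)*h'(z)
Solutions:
 h(z) = C1 + Integral(z/cos(z), z)


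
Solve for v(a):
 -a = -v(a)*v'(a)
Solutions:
 v(a) = -sqrt(C1 + a^2)
 v(a) = sqrt(C1 + a^2)


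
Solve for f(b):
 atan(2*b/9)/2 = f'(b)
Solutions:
 f(b) = C1 + b*atan(2*b/9)/2 - 9*log(4*b^2 + 81)/8


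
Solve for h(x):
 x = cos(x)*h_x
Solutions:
 h(x) = C1 + Integral(x/cos(x), x)


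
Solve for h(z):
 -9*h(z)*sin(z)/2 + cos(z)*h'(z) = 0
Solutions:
 h(z) = C1/cos(z)^(9/2)


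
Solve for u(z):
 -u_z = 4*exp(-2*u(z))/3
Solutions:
 u(z) = log(-sqrt(C1 - 24*z)) - log(3)
 u(z) = log(C1 - 24*z)/2 - log(3)


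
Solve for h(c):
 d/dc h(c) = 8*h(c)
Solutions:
 h(c) = C1*exp(8*c)


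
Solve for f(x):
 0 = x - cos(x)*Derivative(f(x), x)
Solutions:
 f(x) = C1 + Integral(x/cos(x), x)


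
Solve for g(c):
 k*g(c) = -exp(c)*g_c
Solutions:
 g(c) = C1*exp(k*exp(-c))


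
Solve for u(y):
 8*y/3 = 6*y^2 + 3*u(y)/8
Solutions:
 u(y) = 16*y*(4 - 9*y)/9


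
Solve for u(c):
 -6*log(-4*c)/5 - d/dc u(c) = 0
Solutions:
 u(c) = C1 - 6*c*log(-c)/5 + 6*c*(1 - 2*log(2))/5


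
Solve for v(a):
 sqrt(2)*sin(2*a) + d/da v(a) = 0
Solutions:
 v(a) = C1 + sqrt(2)*cos(2*a)/2


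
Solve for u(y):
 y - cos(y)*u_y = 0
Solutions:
 u(y) = C1 + Integral(y/cos(y), y)


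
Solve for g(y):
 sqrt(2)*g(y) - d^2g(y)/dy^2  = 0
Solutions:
 g(y) = C1*exp(-2^(1/4)*y) + C2*exp(2^(1/4)*y)


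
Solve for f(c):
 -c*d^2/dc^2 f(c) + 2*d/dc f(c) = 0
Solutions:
 f(c) = C1 + C2*c^3


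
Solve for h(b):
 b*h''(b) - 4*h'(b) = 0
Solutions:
 h(b) = C1 + C2*b^5


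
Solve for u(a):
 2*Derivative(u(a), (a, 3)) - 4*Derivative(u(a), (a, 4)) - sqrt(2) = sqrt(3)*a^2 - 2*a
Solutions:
 u(a) = C1 + C2*a + C3*a^2 + C4*exp(a/2) + sqrt(3)*a^5/120 + a^4*(-1 + 2*sqrt(3))/24 + a^3*(-4 + sqrt(2) + 8*sqrt(3))/12


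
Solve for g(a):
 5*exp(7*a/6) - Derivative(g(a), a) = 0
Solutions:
 g(a) = C1 + 30*exp(7*a/6)/7


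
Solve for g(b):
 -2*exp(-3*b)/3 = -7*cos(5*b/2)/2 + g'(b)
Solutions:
 g(b) = C1 + 7*sin(5*b/2)/5 + 2*exp(-3*b)/9


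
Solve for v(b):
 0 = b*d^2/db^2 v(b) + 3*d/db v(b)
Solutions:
 v(b) = C1 + C2/b^2


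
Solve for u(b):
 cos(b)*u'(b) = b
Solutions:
 u(b) = C1 + Integral(b/cos(b), b)


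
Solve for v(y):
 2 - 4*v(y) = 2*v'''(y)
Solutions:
 v(y) = C3*exp(-2^(1/3)*y) + (C1*sin(2^(1/3)*sqrt(3)*y/2) + C2*cos(2^(1/3)*sqrt(3)*y/2))*exp(2^(1/3)*y/2) + 1/2


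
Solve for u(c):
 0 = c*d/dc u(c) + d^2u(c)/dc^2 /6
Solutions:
 u(c) = C1 + C2*erf(sqrt(3)*c)


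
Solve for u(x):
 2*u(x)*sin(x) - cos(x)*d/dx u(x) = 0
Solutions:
 u(x) = C1/cos(x)^2


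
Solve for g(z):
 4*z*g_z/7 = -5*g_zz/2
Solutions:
 g(z) = C1 + C2*erf(2*sqrt(35)*z/35)


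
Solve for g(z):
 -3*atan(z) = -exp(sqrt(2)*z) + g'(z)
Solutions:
 g(z) = C1 - 3*z*atan(z) + sqrt(2)*exp(sqrt(2)*z)/2 + 3*log(z^2 + 1)/2


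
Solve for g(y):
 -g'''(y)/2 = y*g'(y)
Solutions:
 g(y) = C1 + Integral(C2*airyai(-2^(1/3)*y) + C3*airybi(-2^(1/3)*y), y)


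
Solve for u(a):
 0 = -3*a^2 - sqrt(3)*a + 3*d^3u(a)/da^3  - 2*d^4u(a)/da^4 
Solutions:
 u(a) = C1 + C2*a + C3*a^2 + C4*exp(3*a/2) + a^5/60 + a^4*(sqrt(3) + 4)/72 + a^3*(sqrt(3) + 4)/27


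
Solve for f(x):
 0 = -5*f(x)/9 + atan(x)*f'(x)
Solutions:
 f(x) = C1*exp(5*Integral(1/atan(x), x)/9)


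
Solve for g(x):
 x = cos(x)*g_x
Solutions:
 g(x) = C1 + Integral(x/cos(x), x)


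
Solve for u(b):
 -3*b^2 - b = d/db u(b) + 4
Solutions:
 u(b) = C1 - b^3 - b^2/2 - 4*b


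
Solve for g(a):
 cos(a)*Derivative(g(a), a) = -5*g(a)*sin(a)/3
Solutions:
 g(a) = C1*cos(a)^(5/3)
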